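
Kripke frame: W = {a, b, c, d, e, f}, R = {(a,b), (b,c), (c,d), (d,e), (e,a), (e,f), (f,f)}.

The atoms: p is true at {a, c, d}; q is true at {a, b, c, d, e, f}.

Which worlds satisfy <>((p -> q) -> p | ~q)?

a: successors {b}; (p -> q) -> p | ~q there: b:F. ✗
b: successors {c}; (p -> q) -> p | ~q there: c:T. ✓
c: successors {d}; (p -> q) -> p | ~q there: d:T. ✓
d: successors {e}; (p -> q) -> p | ~q there: e:F. ✗
e: successors {a, f}; (p -> q) -> p | ~q there: a:T, f:F. ✓
f: successors {f}; (p -> q) -> p | ~q there: f:F. ✗

{b, c, e}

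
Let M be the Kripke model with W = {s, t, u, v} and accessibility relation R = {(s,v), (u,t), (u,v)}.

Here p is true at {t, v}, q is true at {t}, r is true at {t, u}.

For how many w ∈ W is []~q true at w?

s: successors {v}; ~q there: v:T. ✓
t: no successors, so []~q holds vacuously. ✓
u: successors {t, v}; ~q there: t:F, v:T. ✗
v: no successors, so []~q holds vacuously. ✓
Satisfying worlds: {s, t, v}.

3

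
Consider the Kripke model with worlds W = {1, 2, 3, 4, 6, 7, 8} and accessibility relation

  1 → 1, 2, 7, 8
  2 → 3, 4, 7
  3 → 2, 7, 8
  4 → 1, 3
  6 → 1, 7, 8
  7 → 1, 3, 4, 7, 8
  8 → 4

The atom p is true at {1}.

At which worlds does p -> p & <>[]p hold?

1: p is T, p & <>[]p is F. ✗
2: p is F, p & <>[]p is F. ✓
3: p is F, p & <>[]p is F. ✓
4: p is F, p & <>[]p is F. ✓
6: p is F, p & <>[]p is F. ✓
7: p is F, p & <>[]p is F. ✓
8: p is F, p & <>[]p is F. ✓

{2, 3, 4, 6, 7, 8}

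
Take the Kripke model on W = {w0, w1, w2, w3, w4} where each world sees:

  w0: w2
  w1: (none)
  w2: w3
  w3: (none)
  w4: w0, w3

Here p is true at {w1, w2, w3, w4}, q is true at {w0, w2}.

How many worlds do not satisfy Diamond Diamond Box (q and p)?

w0: successors {w2}; Diamond Box (q and p) there: w2:T. ✓
w1: no successors, so Diamond Diamond Box (q and p) fails. ✗
w2: successors {w3}; Diamond Box (q and p) there: w3:F. ✗
w3: no successors, so Diamond Diamond Box (q and p) fails. ✗
w4: successors {w0, w3}; Diamond Box (q and p) there: w0:F, w3:F. ✗
Satisfying worlds: {w0}.
So Diamond Diamond Box (q and p) fails at the other 4 worlds.

4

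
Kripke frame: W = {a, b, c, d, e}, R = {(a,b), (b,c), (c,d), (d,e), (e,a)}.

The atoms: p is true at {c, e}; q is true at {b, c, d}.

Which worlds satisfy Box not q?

{d, e}

a: successors {b}; not q there: b:F. ✗
b: successors {c}; not q there: c:F. ✗
c: successors {d}; not q there: d:F. ✗
d: successors {e}; not q there: e:T. ✓
e: successors {a}; not q there: a:T. ✓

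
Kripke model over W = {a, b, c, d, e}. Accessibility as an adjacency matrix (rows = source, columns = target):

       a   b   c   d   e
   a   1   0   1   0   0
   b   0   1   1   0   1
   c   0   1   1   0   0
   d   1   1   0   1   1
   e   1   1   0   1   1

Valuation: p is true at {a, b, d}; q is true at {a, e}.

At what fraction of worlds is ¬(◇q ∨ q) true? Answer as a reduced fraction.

1/5

a: ◇q ∨ q is T. ✗
b: ◇q ∨ q is T. ✗
c: ◇q ∨ q is F. ✓
d: ◇q ∨ q is T. ✗
e: ◇q ∨ q is T. ✗
That's 1 of 5 worlds, so 1/5.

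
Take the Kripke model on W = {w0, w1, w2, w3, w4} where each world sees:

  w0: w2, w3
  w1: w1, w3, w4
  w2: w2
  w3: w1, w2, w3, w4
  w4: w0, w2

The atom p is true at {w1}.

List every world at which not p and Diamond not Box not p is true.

w0: not p is T, Diamond not Box not p is T. ✓
w1: not p is F, Diamond not Box not p is T. ✗
w2: not p is T, Diamond not Box not p is F. ✗
w3: not p is T, Diamond not Box not p is T. ✓
w4: not p is T, Diamond not Box not p is F. ✗

{w0, w3}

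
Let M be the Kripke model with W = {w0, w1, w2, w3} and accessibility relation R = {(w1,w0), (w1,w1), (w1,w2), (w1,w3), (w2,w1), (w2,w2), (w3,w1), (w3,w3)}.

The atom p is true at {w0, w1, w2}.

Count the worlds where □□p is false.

w0: no successors, so □□p holds vacuously. ✓
w1: successors {w0, w1, w2, w3}; □p there: w0:T, w1:F, w2:T, w3:F. ✗
w2: successors {w1, w2}; □p there: w1:F, w2:T. ✗
w3: successors {w1, w3}; □p there: w1:F, w3:F. ✗
Satisfying worlds: {w0}.
So □□p fails at the other 3 worlds.

3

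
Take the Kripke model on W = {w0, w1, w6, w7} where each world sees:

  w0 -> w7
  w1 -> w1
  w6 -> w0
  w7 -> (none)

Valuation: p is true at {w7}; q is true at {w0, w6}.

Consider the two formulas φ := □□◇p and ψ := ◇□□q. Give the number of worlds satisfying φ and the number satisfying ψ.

2 and 2

For □□◇p:
w0: successors {w7}; □◇p there: w7:T. ✓
w1: successors {w1}; □◇p there: w1:F. ✗
w6: successors {w0}; □◇p there: w0:F. ✗
w7: no successors, so □□◇p holds vacuously. ✓
— 2 worlds.
For ◇□□q:
w0: successors {w7}; □□q there: w7:T. ✓
w1: successors {w1}; □□q there: w1:F. ✗
w6: successors {w0}; □□q there: w0:T. ✓
w7: no successors, so ◇□□q fails. ✗
— 2 worlds.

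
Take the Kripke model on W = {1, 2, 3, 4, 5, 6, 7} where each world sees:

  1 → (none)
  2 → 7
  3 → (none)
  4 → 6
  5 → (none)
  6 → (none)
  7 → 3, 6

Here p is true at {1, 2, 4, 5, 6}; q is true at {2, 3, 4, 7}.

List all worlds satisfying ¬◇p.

{1, 2, 3, 5, 6}

1: ◇p is F. ✓
2: ◇p is F. ✓
3: ◇p is F. ✓
4: ◇p is T. ✗
5: ◇p is F. ✓
6: ◇p is F. ✓
7: ◇p is T. ✗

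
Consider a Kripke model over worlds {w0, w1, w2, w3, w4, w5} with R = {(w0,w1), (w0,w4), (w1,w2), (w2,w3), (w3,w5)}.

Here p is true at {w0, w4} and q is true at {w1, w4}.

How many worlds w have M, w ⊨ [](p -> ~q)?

5

w0: successors {w1, w4}; p -> ~q there: w1:T, w4:F. ✗
w1: successors {w2}; p -> ~q there: w2:T. ✓
w2: successors {w3}; p -> ~q there: w3:T. ✓
w3: successors {w5}; p -> ~q there: w5:T. ✓
w4: no successors, so [](p -> ~q) holds vacuously. ✓
w5: no successors, so [](p -> ~q) holds vacuously. ✓
Satisfying worlds: {w1, w2, w3, w4, w5}.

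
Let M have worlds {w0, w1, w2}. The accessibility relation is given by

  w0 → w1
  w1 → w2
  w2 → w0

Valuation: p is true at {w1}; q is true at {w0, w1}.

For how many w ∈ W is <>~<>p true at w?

w0: successors {w1}; ~<>p there: w1:T. ✓
w1: successors {w2}; ~<>p there: w2:T. ✓
w2: successors {w0}; ~<>p there: w0:F. ✗
Satisfying worlds: {w0, w1}.

2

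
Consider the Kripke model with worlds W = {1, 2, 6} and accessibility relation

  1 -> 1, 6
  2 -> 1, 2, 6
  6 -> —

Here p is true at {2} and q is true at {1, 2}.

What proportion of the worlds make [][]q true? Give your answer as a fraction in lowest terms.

1: successors {1, 6}; []q there: 1:F, 6:T. ✗
2: successors {1, 2, 6}; []q there: 1:F, 2:F, 6:T. ✗
6: no successors, so [][]q holds vacuously. ✓
That's 1 of 3 worlds, so 1/3.

1/3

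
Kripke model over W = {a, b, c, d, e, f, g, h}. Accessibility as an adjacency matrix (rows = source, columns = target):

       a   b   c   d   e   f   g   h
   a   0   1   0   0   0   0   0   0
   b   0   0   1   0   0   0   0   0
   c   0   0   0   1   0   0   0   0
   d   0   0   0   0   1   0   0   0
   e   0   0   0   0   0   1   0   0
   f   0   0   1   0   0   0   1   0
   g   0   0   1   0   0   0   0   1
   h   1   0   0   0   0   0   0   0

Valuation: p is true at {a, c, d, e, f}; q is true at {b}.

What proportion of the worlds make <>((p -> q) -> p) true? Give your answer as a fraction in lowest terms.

a: successors {b}; (p -> q) -> p there: b:F. ✗
b: successors {c}; (p -> q) -> p there: c:T. ✓
c: successors {d}; (p -> q) -> p there: d:T. ✓
d: successors {e}; (p -> q) -> p there: e:T. ✓
e: successors {f}; (p -> q) -> p there: f:T. ✓
f: successors {c, g}; (p -> q) -> p there: c:T, g:F. ✓
g: successors {c, h}; (p -> q) -> p there: c:T, h:F. ✓
h: successors {a}; (p -> q) -> p there: a:T. ✓
That's 7 of 8 worlds, so 7/8.

7/8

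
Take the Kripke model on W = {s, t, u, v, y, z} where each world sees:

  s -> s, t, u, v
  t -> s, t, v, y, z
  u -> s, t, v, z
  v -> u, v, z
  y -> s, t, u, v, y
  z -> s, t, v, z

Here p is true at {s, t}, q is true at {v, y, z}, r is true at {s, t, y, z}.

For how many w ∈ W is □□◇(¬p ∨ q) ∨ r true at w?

6

s: □□◇(¬p ∨ q) is T, r is T. ✓
t: □□◇(¬p ∨ q) is T, r is T. ✓
u: □□◇(¬p ∨ q) is T, r is F. ✓
v: □□◇(¬p ∨ q) is T, r is F. ✓
y: □□◇(¬p ∨ q) is T, r is T. ✓
z: □□◇(¬p ∨ q) is T, r is T. ✓
Satisfying worlds: {s, t, u, v, y, z}.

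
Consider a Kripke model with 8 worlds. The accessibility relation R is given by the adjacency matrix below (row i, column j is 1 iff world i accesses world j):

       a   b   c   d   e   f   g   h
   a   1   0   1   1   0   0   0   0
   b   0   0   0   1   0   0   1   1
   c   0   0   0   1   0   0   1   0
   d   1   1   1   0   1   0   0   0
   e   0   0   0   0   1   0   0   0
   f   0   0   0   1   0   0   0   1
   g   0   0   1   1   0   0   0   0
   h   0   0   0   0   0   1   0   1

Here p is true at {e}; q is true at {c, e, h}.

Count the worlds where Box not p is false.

a: successors {a, c, d}; not p there: a:T, c:T, d:T. ✓
b: successors {d, g, h}; not p there: d:T, g:T, h:T. ✓
c: successors {d, g}; not p there: d:T, g:T. ✓
d: successors {a, b, c, e}; not p there: a:T, b:T, c:T, e:F. ✗
e: successors {e}; not p there: e:F. ✗
f: successors {d, h}; not p there: d:T, h:T. ✓
g: successors {c, d}; not p there: c:T, d:T. ✓
h: successors {f, h}; not p there: f:T, h:T. ✓
Satisfying worlds: {a, b, c, f, g, h}.
So Box not p fails at the other 2 worlds.

2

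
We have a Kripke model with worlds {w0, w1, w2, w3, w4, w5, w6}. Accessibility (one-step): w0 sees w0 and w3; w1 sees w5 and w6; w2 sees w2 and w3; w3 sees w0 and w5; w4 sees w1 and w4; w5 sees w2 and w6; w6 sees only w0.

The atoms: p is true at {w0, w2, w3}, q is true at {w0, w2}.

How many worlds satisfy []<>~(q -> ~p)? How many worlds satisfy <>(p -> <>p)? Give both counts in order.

For []<>~(q -> ~p):
w0: successors {w0, w3}; <>~(q -> ~p) there: w0:T, w3:T. ✓
w1: successors {w5, w6}; <>~(q -> ~p) there: w5:T, w6:T. ✓
w2: successors {w2, w3}; <>~(q -> ~p) there: w2:T, w3:T. ✓
w3: successors {w0, w5}; <>~(q -> ~p) there: w0:T, w5:T. ✓
w4: successors {w1, w4}; <>~(q -> ~p) there: w1:F, w4:F. ✗
w5: successors {w2, w6}; <>~(q -> ~p) there: w2:T, w6:T. ✓
w6: successors {w0}; <>~(q -> ~p) there: w0:T. ✓
— 6 worlds.
For <>(p -> <>p):
w0: successors {w0, w3}; p -> <>p there: w0:T, w3:T. ✓
w1: successors {w5, w6}; p -> <>p there: w5:T, w6:T. ✓
w2: successors {w2, w3}; p -> <>p there: w2:T, w3:T. ✓
w3: successors {w0, w5}; p -> <>p there: w0:T, w5:T. ✓
w4: successors {w1, w4}; p -> <>p there: w1:T, w4:T. ✓
w5: successors {w2, w6}; p -> <>p there: w2:T, w6:T. ✓
w6: successors {w0}; p -> <>p there: w0:T. ✓
— 7 worlds.

6 and 7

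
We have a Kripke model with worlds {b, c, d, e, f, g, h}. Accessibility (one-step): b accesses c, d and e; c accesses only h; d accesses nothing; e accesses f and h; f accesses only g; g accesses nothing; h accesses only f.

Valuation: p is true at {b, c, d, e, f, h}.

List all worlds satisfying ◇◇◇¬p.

{b, c, e}

b: successors {c, d, e}; ◇◇¬p there: c:F, d:F, e:T. ✓
c: successors {h}; ◇◇¬p there: h:T. ✓
d: no successors, so ◇◇◇¬p fails. ✗
e: successors {f, h}; ◇◇¬p there: f:F, h:T. ✓
f: successors {g}; ◇◇¬p there: g:F. ✗
g: no successors, so ◇◇◇¬p fails. ✗
h: successors {f}; ◇◇¬p there: f:F. ✗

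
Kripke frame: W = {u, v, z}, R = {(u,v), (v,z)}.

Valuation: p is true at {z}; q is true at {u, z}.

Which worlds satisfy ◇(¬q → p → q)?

{u, v}

u: successors {v}; ¬q → p → q there: v:T. ✓
v: successors {z}; ¬q → p → q there: z:T. ✓
z: no successors, so ◇(¬q → p → q) fails. ✗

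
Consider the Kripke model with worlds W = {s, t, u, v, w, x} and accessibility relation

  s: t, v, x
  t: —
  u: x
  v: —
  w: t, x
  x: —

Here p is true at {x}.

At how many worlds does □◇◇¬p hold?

3

s: successors {t, v, x}; ◇◇¬p there: t:F, v:F, x:F. ✗
t: no successors, so □◇◇¬p holds vacuously. ✓
u: successors {x}; ◇◇¬p there: x:F. ✗
v: no successors, so □◇◇¬p holds vacuously. ✓
w: successors {t, x}; ◇◇¬p there: t:F, x:F. ✗
x: no successors, so □◇◇¬p holds vacuously. ✓
Satisfying worlds: {t, v, x}.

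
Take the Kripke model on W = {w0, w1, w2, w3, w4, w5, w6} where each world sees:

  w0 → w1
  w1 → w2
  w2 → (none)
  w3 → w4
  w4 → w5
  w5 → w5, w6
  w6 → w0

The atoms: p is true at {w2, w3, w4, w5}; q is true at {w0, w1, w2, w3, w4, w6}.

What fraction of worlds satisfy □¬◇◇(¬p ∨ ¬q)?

w0: successors {w1}; ¬◇◇(¬p ∨ ¬q) there: w1:T. ✓
w1: successors {w2}; ¬◇◇(¬p ∨ ¬q) there: w2:T. ✓
w2: no successors, so □¬◇◇(¬p ∨ ¬q) holds vacuously. ✓
w3: successors {w4}; ¬◇◇(¬p ∨ ¬q) there: w4:F. ✗
w4: successors {w5}; ¬◇◇(¬p ∨ ¬q) there: w5:F. ✗
w5: successors {w5, w6}; ¬◇◇(¬p ∨ ¬q) there: w5:F, w6:F. ✗
w6: successors {w0}; ¬◇◇(¬p ∨ ¬q) there: w0:T. ✓
That's 4 of 7 worlds, so 4/7.

4/7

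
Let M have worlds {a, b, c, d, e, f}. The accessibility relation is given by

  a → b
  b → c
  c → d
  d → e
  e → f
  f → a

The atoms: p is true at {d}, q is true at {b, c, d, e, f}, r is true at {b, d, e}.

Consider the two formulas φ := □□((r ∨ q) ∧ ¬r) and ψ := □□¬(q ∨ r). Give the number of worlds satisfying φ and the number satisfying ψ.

2 and 1

For □□((r ∨ q) ∧ ¬r):
a: successors {b}; □((r ∨ q) ∧ ¬r) there: b:T. ✓
b: successors {c}; □((r ∨ q) ∧ ¬r) there: c:F. ✗
c: successors {d}; □((r ∨ q) ∧ ¬r) there: d:F. ✗
d: successors {e}; □((r ∨ q) ∧ ¬r) there: e:T. ✓
e: successors {f}; □((r ∨ q) ∧ ¬r) there: f:F. ✗
f: successors {a}; □((r ∨ q) ∧ ¬r) there: a:F. ✗
— 2 worlds.
For □□¬(q ∨ r):
a: successors {b}; □¬(q ∨ r) there: b:F. ✗
b: successors {c}; □¬(q ∨ r) there: c:F. ✗
c: successors {d}; □¬(q ∨ r) there: d:F. ✗
d: successors {e}; □¬(q ∨ r) there: e:F. ✗
e: successors {f}; □¬(q ∨ r) there: f:T. ✓
f: successors {a}; □¬(q ∨ r) there: a:F. ✗
— 1 world.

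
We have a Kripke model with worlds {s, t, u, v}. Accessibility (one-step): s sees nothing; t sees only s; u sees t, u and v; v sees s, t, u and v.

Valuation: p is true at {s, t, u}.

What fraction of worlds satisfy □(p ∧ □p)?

1/2

s: no successors, so □(p ∧ □p) holds vacuously. ✓
t: successors {s}; p ∧ □p there: s:T. ✓
u: successors {t, u, v}; p ∧ □p there: t:T, u:F, v:F. ✗
v: successors {s, t, u, v}; p ∧ □p there: s:T, t:T, u:F, v:F. ✗
That's 2 of 4 worlds, so 2/4 = 1/2.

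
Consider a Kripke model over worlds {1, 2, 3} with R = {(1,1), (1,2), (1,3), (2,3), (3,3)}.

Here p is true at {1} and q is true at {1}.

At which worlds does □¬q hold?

1: successors {1, 2, 3}; ¬q there: 1:F, 2:T, 3:T. ✗
2: successors {3}; ¬q there: 3:T. ✓
3: successors {3}; ¬q there: 3:T. ✓

{2, 3}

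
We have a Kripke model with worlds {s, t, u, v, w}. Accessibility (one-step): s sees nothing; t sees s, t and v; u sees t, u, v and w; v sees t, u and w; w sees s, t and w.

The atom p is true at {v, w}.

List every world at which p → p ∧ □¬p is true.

s: p is F, p ∧ □¬p is F. ✓
t: p is F, p ∧ □¬p is F. ✓
u: p is F, p ∧ □¬p is F. ✓
v: p is T, p ∧ □¬p is F. ✗
w: p is T, p ∧ □¬p is F. ✗

{s, t, u}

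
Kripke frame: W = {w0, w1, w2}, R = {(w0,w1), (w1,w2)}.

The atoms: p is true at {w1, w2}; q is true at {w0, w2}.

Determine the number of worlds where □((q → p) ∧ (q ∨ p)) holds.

3

w0: successors {w1}; (q → p) ∧ (q ∨ p) there: w1:T. ✓
w1: successors {w2}; (q → p) ∧ (q ∨ p) there: w2:T. ✓
w2: no successors, so □((q → p) ∧ (q ∨ p)) holds vacuously. ✓
Satisfying worlds: {w0, w1, w2}.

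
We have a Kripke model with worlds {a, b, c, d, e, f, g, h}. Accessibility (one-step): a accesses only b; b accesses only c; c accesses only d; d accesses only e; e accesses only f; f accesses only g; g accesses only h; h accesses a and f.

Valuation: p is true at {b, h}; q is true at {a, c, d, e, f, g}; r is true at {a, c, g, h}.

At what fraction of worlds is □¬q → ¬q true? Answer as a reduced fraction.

a: □¬q is T, ¬q is F. ✗
b: □¬q is F, ¬q is T. ✓
c: □¬q is F, ¬q is F. ✓
d: □¬q is F, ¬q is F. ✓
e: □¬q is F, ¬q is F. ✓
f: □¬q is F, ¬q is F. ✓
g: □¬q is T, ¬q is F. ✗
h: □¬q is F, ¬q is T. ✓
That's 6 of 8 worlds, so 6/8 = 3/4.

3/4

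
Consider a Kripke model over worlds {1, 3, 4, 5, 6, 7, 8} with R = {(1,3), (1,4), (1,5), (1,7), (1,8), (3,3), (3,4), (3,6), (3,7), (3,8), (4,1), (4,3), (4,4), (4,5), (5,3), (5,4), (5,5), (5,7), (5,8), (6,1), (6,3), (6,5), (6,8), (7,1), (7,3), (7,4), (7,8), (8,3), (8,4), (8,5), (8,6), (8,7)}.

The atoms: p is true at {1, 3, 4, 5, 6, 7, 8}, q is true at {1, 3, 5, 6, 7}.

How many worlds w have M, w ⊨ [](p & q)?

0

1: successors {3, 4, 5, 7, 8}; p & q there: 3:T, 4:F, 5:T, 7:T, 8:F. ✗
3: successors {3, 4, 6, 7, 8}; p & q there: 3:T, 4:F, 6:T, 7:T, 8:F. ✗
4: successors {1, 3, 4, 5}; p & q there: 1:T, 3:T, 4:F, 5:T. ✗
5: successors {3, 4, 5, 7, 8}; p & q there: 3:T, 4:F, 5:T, 7:T, 8:F. ✗
6: successors {1, 3, 5, 8}; p & q there: 1:T, 3:T, 5:T, 8:F. ✗
7: successors {1, 3, 4, 8}; p & q there: 1:T, 3:T, 4:F, 8:F. ✗
8: successors {3, 4, 5, 6, 7}; p & q there: 3:T, 4:F, 5:T, 6:T, 7:T. ✗
Satisfying worlds: ∅.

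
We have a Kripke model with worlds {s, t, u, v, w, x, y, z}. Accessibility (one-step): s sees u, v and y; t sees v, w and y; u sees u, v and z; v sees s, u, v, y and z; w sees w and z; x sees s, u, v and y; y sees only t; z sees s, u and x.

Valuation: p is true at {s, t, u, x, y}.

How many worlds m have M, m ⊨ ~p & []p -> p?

s: ~p & []p is F, p is T. ✓
t: ~p & []p is F, p is T. ✓
u: ~p & []p is F, p is T. ✓
v: ~p & []p is F, p is F. ✓
w: ~p & []p is F, p is F. ✓
x: ~p & []p is F, p is T. ✓
y: ~p & []p is F, p is T. ✓
z: ~p & []p is T, p is F. ✗
Satisfying worlds: {s, t, u, v, w, x, y}.

7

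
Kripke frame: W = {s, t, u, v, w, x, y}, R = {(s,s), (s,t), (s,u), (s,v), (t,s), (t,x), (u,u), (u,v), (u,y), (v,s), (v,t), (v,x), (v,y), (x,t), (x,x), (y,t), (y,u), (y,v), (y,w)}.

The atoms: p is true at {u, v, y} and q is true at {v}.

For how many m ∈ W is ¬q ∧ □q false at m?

s: ¬q is T, □q is F. ✗
t: ¬q is T, □q is F. ✗
u: ¬q is T, □q is F. ✗
v: ¬q is F, □q is F. ✗
w: ¬q is T, □q is T. ✓
x: ¬q is T, □q is F. ✗
y: ¬q is T, □q is F. ✗
Satisfying worlds: {w}.
So ¬q ∧ □q fails at the other 6 worlds.

6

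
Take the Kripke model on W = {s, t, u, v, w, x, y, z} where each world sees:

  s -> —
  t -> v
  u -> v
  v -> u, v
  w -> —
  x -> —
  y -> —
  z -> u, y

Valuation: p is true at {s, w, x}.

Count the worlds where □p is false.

4

s: no successors, so □p holds vacuously. ✓
t: successors {v}; p there: v:F. ✗
u: successors {v}; p there: v:F. ✗
v: successors {u, v}; p there: u:F, v:F. ✗
w: no successors, so □p holds vacuously. ✓
x: no successors, so □p holds vacuously. ✓
y: no successors, so □p holds vacuously. ✓
z: successors {u, y}; p there: u:F, y:F. ✗
Satisfying worlds: {s, w, x, y}.
So □p fails at the other 4 worlds.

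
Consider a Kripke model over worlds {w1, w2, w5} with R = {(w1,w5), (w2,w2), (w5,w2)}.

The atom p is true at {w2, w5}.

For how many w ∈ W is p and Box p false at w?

1

w1: p is F, Box p is T. ✗
w2: p is T, Box p is T. ✓
w5: p is T, Box p is T. ✓
Satisfying worlds: {w2, w5}.
So p and Box p fails at the other 1 world.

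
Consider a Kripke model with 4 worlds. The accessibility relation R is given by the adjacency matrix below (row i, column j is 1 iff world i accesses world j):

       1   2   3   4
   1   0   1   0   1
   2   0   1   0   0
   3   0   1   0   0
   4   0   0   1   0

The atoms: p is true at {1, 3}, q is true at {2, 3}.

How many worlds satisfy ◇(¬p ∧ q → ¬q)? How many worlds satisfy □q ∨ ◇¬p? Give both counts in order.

For ◇(¬p ∧ q → ¬q):
1: successors {2, 4}; ¬p ∧ q → ¬q there: 2:F, 4:T. ✓
2: successors {2}; ¬p ∧ q → ¬q there: 2:F. ✗
3: successors {2}; ¬p ∧ q → ¬q there: 2:F. ✗
4: successors {3}; ¬p ∧ q → ¬q there: 3:T. ✓
— 2 worlds.
For □q ∨ ◇¬p:
1: □q is F, ◇¬p is T. ✓
2: □q is T, ◇¬p is T. ✓
3: □q is T, ◇¬p is T. ✓
4: □q is T, ◇¬p is F. ✓
— 4 worlds.

2 and 4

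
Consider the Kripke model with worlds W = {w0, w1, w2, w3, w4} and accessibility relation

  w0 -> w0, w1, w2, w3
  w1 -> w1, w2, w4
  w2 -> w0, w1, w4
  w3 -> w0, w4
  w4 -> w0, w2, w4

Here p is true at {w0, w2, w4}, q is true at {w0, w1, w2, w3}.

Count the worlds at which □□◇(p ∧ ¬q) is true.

w0: successors {w0, w1, w2, w3}; □◇(p ∧ ¬q) there: w0:F, w1:T, w2:F, w3:F. ✗
w1: successors {w1, w2, w4}; □◇(p ∧ ¬q) there: w1:T, w2:F, w4:F. ✗
w2: successors {w0, w1, w4}; □◇(p ∧ ¬q) there: w0:F, w1:T, w4:F. ✗
w3: successors {w0, w4}; □◇(p ∧ ¬q) there: w0:F, w4:F. ✗
w4: successors {w0, w2, w4}; □◇(p ∧ ¬q) there: w0:F, w2:F, w4:F. ✗
Satisfying worlds: ∅.

0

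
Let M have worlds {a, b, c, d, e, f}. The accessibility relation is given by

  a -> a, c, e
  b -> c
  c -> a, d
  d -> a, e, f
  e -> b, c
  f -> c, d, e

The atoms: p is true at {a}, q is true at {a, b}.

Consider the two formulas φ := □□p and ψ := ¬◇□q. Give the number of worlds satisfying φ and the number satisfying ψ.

0 and 6

For □□p:
a: successors {a, c, e}; □p there: a:F, c:F, e:F. ✗
b: successors {c}; □p there: c:F. ✗
c: successors {a, d}; □p there: a:F, d:F. ✗
d: successors {a, e, f}; □p there: a:F, e:F, f:F. ✗
e: successors {b, c}; □p there: b:F, c:F. ✗
f: successors {c, d, e}; □p there: c:F, d:F, e:F. ✗
— 0 worlds.
For ¬◇□q:
a: ◇□q is F. ✓
b: ◇□q is F. ✓
c: ◇□q is F. ✓
d: ◇□q is F. ✓
e: ◇□q is F. ✓
f: ◇□q is F. ✓
— 6 worlds.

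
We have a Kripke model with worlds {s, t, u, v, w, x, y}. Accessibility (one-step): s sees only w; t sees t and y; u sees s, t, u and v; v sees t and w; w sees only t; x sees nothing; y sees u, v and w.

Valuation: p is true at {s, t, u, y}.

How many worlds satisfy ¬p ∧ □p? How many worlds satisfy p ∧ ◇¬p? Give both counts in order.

For ¬p ∧ □p:
s: ¬p is F, □p is F. ✗
t: ¬p is F, □p is T. ✗
u: ¬p is F, □p is F. ✗
v: ¬p is T, □p is F. ✗
w: ¬p is T, □p is T. ✓
x: ¬p is T, □p is T. ✓
y: ¬p is F, □p is F. ✗
— 2 worlds.
For p ∧ ◇¬p:
s: p is T, ◇¬p is T. ✓
t: p is T, ◇¬p is F. ✗
u: p is T, ◇¬p is T. ✓
v: p is F, ◇¬p is T. ✗
w: p is F, ◇¬p is F. ✗
x: p is F, ◇¬p is F. ✗
y: p is T, ◇¬p is T. ✓
— 3 worlds.

2 and 3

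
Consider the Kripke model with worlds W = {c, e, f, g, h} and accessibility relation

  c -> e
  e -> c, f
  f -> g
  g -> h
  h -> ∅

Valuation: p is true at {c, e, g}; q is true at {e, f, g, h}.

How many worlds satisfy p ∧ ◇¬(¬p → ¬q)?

2

c: p is T, ◇¬(¬p → ¬q) is F. ✗
e: p is T, ◇¬(¬p → ¬q) is T. ✓
f: p is F, ◇¬(¬p → ¬q) is F. ✗
g: p is T, ◇¬(¬p → ¬q) is T. ✓
h: p is F, ◇¬(¬p → ¬q) is F. ✗
Satisfying worlds: {e, g}.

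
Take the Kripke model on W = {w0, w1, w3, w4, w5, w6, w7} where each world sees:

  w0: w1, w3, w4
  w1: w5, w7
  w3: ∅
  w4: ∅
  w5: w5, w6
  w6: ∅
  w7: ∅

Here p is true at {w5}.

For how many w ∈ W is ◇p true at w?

w0: successors {w1, w3, w4}; p there: w1:F, w3:F, w4:F. ✗
w1: successors {w5, w7}; p there: w5:T, w7:F. ✓
w3: no successors, so ◇p fails. ✗
w4: no successors, so ◇p fails. ✗
w5: successors {w5, w6}; p there: w5:T, w6:F. ✓
w6: no successors, so ◇p fails. ✗
w7: no successors, so ◇p fails. ✗
Satisfying worlds: {w1, w5}.

2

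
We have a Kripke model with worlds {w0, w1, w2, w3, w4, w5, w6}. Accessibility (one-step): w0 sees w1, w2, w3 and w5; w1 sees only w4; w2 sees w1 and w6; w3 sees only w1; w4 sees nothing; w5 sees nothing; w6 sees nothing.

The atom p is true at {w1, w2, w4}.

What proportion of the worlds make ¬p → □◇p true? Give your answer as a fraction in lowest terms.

6/7

w0: ¬p is T, □◇p is F. ✗
w1: ¬p is F, □◇p is F. ✓
w2: ¬p is F, □◇p is F. ✓
w3: ¬p is T, □◇p is T. ✓
w4: ¬p is F, □◇p is T. ✓
w5: ¬p is T, □◇p is T. ✓
w6: ¬p is T, □◇p is T. ✓
That's 6 of 7 worlds, so 6/7.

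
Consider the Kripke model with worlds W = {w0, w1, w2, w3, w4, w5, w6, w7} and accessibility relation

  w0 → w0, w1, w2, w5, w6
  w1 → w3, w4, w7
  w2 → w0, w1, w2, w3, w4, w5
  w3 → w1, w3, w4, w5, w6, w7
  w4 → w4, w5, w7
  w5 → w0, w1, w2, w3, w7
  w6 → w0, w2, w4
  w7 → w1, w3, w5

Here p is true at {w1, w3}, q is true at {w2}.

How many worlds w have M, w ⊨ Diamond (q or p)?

7

w0: successors {w0, w1, w2, w5, w6}; q or p there: w0:F, w1:T, w2:T, w5:F, w6:F. ✓
w1: successors {w3, w4, w7}; q or p there: w3:T, w4:F, w7:F. ✓
w2: successors {w0, w1, w2, w3, w4, w5}; q or p there: w0:F, w1:T, w2:T, w3:T, w4:F, w5:F. ✓
w3: successors {w1, w3, w4, w5, w6, w7}; q or p there: w1:T, w3:T, w4:F, w5:F, w6:F, w7:F. ✓
w4: successors {w4, w5, w7}; q or p there: w4:F, w5:F, w7:F. ✗
w5: successors {w0, w1, w2, w3, w7}; q or p there: w0:F, w1:T, w2:T, w3:T, w7:F. ✓
w6: successors {w0, w2, w4}; q or p there: w0:F, w2:T, w4:F. ✓
w7: successors {w1, w3, w5}; q or p there: w1:T, w3:T, w5:F. ✓
Satisfying worlds: {w0, w1, w2, w3, w5, w6, w7}.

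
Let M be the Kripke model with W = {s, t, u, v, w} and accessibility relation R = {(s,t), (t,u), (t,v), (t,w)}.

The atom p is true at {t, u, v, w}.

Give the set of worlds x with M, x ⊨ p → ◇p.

s: p is F, ◇p is T. ✓
t: p is T, ◇p is T. ✓
u: p is T, ◇p is F. ✗
v: p is T, ◇p is F. ✗
w: p is T, ◇p is F. ✗

{s, t}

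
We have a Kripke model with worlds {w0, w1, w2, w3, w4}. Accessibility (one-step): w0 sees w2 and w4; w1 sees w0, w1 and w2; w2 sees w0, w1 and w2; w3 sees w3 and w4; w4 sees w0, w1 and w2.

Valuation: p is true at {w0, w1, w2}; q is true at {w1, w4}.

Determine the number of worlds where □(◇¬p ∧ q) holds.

w0: successors {w2, w4}; ◇¬p ∧ q there: w2:F, w4:F. ✗
w1: successors {w0, w1, w2}; ◇¬p ∧ q there: w0:F, w1:F, w2:F. ✗
w2: successors {w0, w1, w2}; ◇¬p ∧ q there: w0:F, w1:F, w2:F. ✗
w3: successors {w3, w4}; ◇¬p ∧ q there: w3:F, w4:F. ✗
w4: successors {w0, w1, w2}; ◇¬p ∧ q there: w0:F, w1:F, w2:F. ✗
Satisfying worlds: ∅.

0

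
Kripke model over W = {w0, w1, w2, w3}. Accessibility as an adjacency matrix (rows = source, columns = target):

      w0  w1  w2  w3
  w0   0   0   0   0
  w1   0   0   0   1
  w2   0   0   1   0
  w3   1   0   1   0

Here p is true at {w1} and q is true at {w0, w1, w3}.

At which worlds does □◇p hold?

w0: no successors, so □◇p holds vacuously. ✓
w1: successors {w3}; ◇p there: w3:F. ✗
w2: successors {w2}; ◇p there: w2:F. ✗
w3: successors {w0, w2}; ◇p there: w0:F, w2:F. ✗

{w0}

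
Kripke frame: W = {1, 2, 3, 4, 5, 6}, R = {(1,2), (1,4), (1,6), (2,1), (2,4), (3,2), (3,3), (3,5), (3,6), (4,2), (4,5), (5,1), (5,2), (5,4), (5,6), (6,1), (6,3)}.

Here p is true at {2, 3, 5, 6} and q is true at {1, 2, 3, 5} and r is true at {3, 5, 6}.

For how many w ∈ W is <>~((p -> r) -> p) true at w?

1: successors {2, 4, 6}; ~((p -> r) -> p) there: 2:F, 4:T, 6:F. ✓
2: successors {1, 4}; ~((p -> r) -> p) there: 1:T, 4:T. ✓
3: successors {2, 3, 5, 6}; ~((p -> r) -> p) there: 2:F, 3:F, 5:F, 6:F. ✗
4: successors {2, 5}; ~((p -> r) -> p) there: 2:F, 5:F. ✗
5: successors {1, 2, 4, 6}; ~((p -> r) -> p) there: 1:T, 2:F, 4:T, 6:F. ✓
6: successors {1, 3}; ~((p -> r) -> p) there: 1:T, 3:F. ✓
Satisfying worlds: {1, 2, 5, 6}.

4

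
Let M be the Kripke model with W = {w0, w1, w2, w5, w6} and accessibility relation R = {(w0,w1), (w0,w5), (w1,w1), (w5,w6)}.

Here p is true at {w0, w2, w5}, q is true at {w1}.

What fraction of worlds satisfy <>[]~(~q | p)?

3/5

w0: successors {w1, w5}; []~(~q | p) there: w1:T, w5:F. ✓
w1: successors {w1}; []~(~q | p) there: w1:T. ✓
w2: no successors, so <>[]~(~q | p) fails. ✗
w5: successors {w6}; []~(~q | p) there: w6:T. ✓
w6: no successors, so <>[]~(~q | p) fails. ✗
That's 3 of 5 worlds, so 3/5.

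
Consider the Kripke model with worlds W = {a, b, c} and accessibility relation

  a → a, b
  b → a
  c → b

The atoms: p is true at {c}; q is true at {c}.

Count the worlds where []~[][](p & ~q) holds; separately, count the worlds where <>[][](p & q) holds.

For []~[][](p & ~q):
a: successors {a, b}; ~[][](p & ~q) there: a:T, b:T. ✓
b: successors {a}; ~[][](p & ~q) there: a:T. ✓
c: successors {b}; ~[][](p & ~q) there: b:T. ✓
— 3 worlds.
For <>[][](p & q):
a: successors {a, b}; [][](p & q) there: a:F, b:F. ✗
b: successors {a}; [][](p & q) there: a:F. ✗
c: successors {b}; [][](p & q) there: b:F. ✗
— 0 worlds.

3 and 0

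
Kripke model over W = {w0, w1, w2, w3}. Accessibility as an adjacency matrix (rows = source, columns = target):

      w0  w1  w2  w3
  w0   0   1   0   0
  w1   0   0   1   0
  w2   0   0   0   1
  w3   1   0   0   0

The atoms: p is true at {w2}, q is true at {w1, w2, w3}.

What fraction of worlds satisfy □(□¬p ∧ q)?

1/2

w0: successors {w1}; □¬p ∧ q there: w1:F. ✗
w1: successors {w2}; □¬p ∧ q there: w2:T. ✓
w2: successors {w3}; □¬p ∧ q there: w3:T. ✓
w3: successors {w0}; □¬p ∧ q there: w0:F. ✗
That's 2 of 4 worlds, so 2/4 = 1/2.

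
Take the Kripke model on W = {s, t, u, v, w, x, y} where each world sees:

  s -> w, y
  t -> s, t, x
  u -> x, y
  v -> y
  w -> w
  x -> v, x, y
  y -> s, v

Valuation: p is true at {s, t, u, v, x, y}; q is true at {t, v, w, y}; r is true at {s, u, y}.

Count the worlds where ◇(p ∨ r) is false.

1

s: successors {w, y}; p ∨ r there: w:F, y:T. ✓
t: successors {s, t, x}; p ∨ r there: s:T, t:T, x:T. ✓
u: successors {x, y}; p ∨ r there: x:T, y:T. ✓
v: successors {y}; p ∨ r there: y:T. ✓
w: successors {w}; p ∨ r there: w:F. ✗
x: successors {v, x, y}; p ∨ r there: v:T, x:T, y:T. ✓
y: successors {s, v}; p ∨ r there: s:T, v:T. ✓
Satisfying worlds: {s, t, u, v, x, y}.
So ◇(p ∨ r) fails at the other 1 world.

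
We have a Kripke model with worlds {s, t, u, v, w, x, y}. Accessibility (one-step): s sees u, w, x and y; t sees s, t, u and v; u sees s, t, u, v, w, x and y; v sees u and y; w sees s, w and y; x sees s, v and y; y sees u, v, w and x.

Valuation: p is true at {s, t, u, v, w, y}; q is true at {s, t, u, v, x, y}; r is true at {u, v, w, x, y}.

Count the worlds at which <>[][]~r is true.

s: successors {u, w, x, y}; [][]~r there: u:F, w:F, x:F, y:F. ✗
t: successors {s, t, u, v}; [][]~r there: s:F, t:F, u:F, v:F. ✗
u: successors {s, t, u, v, w, x, y}; [][]~r there: s:F, t:F, u:F, v:F, w:F, x:F, y:F. ✗
v: successors {u, y}; [][]~r there: u:F, y:F. ✗
w: successors {s, w, y}; [][]~r there: s:F, w:F, y:F. ✗
x: successors {s, v, y}; [][]~r there: s:F, v:F, y:F. ✗
y: successors {u, v, w, x}; [][]~r there: u:F, v:F, w:F, x:F. ✗
Satisfying worlds: ∅.

0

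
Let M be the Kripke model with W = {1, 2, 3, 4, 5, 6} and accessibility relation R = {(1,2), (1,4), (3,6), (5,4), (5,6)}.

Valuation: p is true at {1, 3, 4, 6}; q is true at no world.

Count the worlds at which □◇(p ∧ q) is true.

1: successors {2, 4}; ◇(p ∧ q) there: 2:F, 4:F. ✗
2: no successors, so □◇(p ∧ q) holds vacuously. ✓
3: successors {6}; ◇(p ∧ q) there: 6:F. ✗
4: no successors, so □◇(p ∧ q) holds vacuously. ✓
5: successors {4, 6}; ◇(p ∧ q) there: 4:F, 6:F. ✗
6: no successors, so □◇(p ∧ q) holds vacuously. ✓
Satisfying worlds: {2, 4, 6}.

3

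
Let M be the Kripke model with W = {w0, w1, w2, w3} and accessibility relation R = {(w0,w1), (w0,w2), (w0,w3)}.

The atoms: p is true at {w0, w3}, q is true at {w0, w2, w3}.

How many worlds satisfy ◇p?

w0: successors {w1, w2, w3}; p there: w1:F, w2:F, w3:T. ✓
w1: no successors, so ◇p fails. ✗
w2: no successors, so ◇p fails. ✗
w3: no successors, so ◇p fails. ✗
Satisfying worlds: {w0}.

1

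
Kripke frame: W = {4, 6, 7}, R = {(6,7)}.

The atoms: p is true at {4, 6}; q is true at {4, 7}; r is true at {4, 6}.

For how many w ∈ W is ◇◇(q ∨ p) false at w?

4: no successors, so ◇◇(q ∨ p) fails. ✗
6: successors {7}; ◇(q ∨ p) there: 7:F. ✗
7: no successors, so ◇◇(q ∨ p) fails. ✗
Satisfying worlds: ∅.
So ◇◇(q ∨ p) fails at the other 3 worlds.

3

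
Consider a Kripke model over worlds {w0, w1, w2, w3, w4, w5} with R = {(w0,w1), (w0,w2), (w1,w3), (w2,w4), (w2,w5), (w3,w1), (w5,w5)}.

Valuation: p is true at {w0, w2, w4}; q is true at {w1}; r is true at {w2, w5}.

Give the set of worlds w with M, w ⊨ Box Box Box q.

{w3, w4}

w0: successors {w1, w2}; Box Box q there: w1:T, w2:F. ✗
w1: successors {w3}; Box Box q there: w3:F. ✗
w2: successors {w4, w5}; Box Box q there: w4:T, w5:F. ✗
w3: successors {w1}; Box Box q there: w1:T. ✓
w4: no successors, so Box Box Box q holds vacuously. ✓
w5: successors {w5}; Box Box q there: w5:F. ✗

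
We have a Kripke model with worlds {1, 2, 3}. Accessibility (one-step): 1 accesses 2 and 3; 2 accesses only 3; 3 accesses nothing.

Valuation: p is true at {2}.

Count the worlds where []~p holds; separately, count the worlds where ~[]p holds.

2 and 2

For []~p:
1: successors {2, 3}; ~p there: 2:F, 3:T. ✗
2: successors {3}; ~p there: 3:T. ✓
3: no successors, so []~p holds vacuously. ✓
— 2 worlds.
For ~[]p:
1: []p is F. ✓
2: []p is F. ✓
3: []p is T. ✗
— 2 worlds.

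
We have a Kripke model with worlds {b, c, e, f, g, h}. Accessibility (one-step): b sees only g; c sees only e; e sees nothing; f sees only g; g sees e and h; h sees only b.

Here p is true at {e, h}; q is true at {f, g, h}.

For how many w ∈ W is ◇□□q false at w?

b: successors {g}; □□q there: g:F. ✗
c: successors {e}; □□q there: e:T. ✓
e: no successors, so ◇□□q fails. ✗
f: successors {g}; □□q there: g:F. ✗
g: successors {e, h}; □□q there: e:T, h:T. ✓
h: successors {b}; □□q there: b:F. ✗
Satisfying worlds: {c, g}.
So ◇□□q fails at the other 4 worlds.

4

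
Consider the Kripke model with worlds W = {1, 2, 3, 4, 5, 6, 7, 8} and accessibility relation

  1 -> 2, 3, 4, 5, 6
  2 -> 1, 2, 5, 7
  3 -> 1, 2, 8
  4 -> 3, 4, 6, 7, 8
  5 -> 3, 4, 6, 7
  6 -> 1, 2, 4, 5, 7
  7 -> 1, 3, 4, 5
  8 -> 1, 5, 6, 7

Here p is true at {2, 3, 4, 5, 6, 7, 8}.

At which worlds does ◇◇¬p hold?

{1, 2, 3, 4, 5, 6, 7, 8}

1: successors {2, 3, 4, 5, 6}; ◇¬p there: 2:T, 3:T, 4:F, 5:F, 6:T. ✓
2: successors {1, 2, 5, 7}; ◇¬p there: 1:F, 2:T, 5:F, 7:T. ✓
3: successors {1, 2, 8}; ◇¬p there: 1:F, 2:T, 8:T. ✓
4: successors {3, 4, 6, 7, 8}; ◇¬p there: 3:T, 4:F, 6:T, 7:T, 8:T. ✓
5: successors {3, 4, 6, 7}; ◇¬p there: 3:T, 4:F, 6:T, 7:T. ✓
6: successors {1, 2, 4, 5, 7}; ◇¬p there: 1:F, 2:T, 4:F, 5:F, 7:T. ✓
7: successors {1, 3, 4, 5}; ◇¬p there: 1:F, 3:T, 4:F, 5:F. ✓
8: successors {1, 5, 6, 7}; ◇¬p there: 1:F, 5:F, 6:T, 7:T. ✓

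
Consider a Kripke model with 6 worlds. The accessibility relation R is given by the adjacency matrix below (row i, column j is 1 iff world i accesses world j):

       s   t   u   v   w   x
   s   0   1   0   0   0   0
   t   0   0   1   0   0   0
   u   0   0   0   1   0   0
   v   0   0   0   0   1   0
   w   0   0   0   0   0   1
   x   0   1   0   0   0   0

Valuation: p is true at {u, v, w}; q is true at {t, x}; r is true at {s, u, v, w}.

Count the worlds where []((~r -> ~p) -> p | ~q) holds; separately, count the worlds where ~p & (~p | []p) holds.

3 and 3

For []((~r -> ~p) -> p | ~q):
s: successors {t}; (~r -> ~p) -> p | ~q there: t:F. ✗
t: successors {u}; (~r -> ~p) -> p | ~q there: u:T. ✓
u: successors {v}; (~r -> ~p) -> p | ~q there: v:T. ✓
v: successors {w}; (~r -> ~p) -> p | ~q there: w:T. ✓
w: successors {x}; (~r -> ~p) -> p | ~q there: x:F. ✗
x: successors {t}; (~r -> ~p) -> p | ~q there: t:F. ✗
— 3 worlds.
For ~p & (~p | []p):
s: ~p is T, ~p | []p is T. ✓
t: ~p is T, ~p | []p is T. ✓
u: ~p is F, ~p | []p is T. ✗
v: ~p is F, ~p | []p is T. ✗
w: ~p is F, ~p | []p is F. ✗
x: ~p is T, ~p | []p is T. ✓
— 3 worlds.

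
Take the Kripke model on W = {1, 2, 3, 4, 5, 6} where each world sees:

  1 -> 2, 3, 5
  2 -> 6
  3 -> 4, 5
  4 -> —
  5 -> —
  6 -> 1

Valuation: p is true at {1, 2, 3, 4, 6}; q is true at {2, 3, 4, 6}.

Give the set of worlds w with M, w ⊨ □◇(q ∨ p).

1: successors {2, 3, 5}; ◇(q ∨ p) there: 2:T, 3:T, 5:F. ✗
2: successors {6}; ◇(q ∨ p) there: 6:T. ✓
3: successors {4, 5}; ◇(q ∨ p) there: 4:F, 5:F. ✗
4: no successors, so □◇(q ∨ p) holds vacuously. ✓
5: no successors, so □◇(q ∨ p) holds vacuously. ✓
6: successors {1}; ◇(q ∨ p) there: 1:T. ✓

{2, 4, 5, 6}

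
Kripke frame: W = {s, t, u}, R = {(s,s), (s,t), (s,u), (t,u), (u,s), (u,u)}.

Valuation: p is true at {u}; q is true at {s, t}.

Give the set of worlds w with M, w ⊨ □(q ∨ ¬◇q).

s: successors {s, t, u}; q ∨ ¬◇q there: s:T, t:T, u:F. ✗
t: successors {u}; q ∨ ¬◇q there: u:F. ✗
u: successors {s, u}; q ∨ ¬◇q there: s:T, u:F. ✗

∅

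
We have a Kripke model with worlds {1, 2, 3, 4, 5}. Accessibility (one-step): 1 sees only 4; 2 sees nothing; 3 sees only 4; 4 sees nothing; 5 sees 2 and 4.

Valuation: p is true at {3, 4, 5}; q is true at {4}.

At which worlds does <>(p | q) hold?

{1, 3, 5}

1: successors {4}; p | q there: 4:T. ✓
2: no successors, so <>(p | q) fails. ✗
3: successors {4}; p | q there: 4:T. ✓
4: no successors, so <>(p | q) fails. ✗
5: successors {2, 4}; p | q there: 2:F, 4:T. ✓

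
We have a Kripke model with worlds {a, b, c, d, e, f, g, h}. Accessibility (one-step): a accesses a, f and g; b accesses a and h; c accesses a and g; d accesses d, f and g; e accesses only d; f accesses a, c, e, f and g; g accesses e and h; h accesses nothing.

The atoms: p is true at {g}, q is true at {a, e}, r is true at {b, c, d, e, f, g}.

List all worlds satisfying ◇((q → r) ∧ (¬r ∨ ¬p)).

a: successors {a, f, g}; (q → r) ∧ (¬r ∨ ¬p) there: a:F, f:T, g:F. ✓
b: successors {a, h}; (q → r) ∧ (¬r ∨ ¬p) there: a:F, h:T. ✓
c: successors {a, g}; (q → r) ∧ (¬r ∨ ¬p) there: a:F, g:F. ✗
d: successors {d, f, g}; (q → r) ∧ (¬r ∨ ¬p) there: d:T, f:T, g:F. ✓
e: successors {d}; (q → r) ∧ (¬r ∨ ¬p) there: d:T. ✓
f: successors {a, c, e, f, g}; (q → r) ∧ (¬r ∨ ¬p) there: a:F, c:T, e:T, f:T, g:F. ✓
g: successors {e, h}; (q → r) ∧ (¬r ∨ ¬p) there: e:T, h:T. ✓
h: no successors, so ◇((q → r) ∧ (¬r ∨ ¬p)) fails. ✗

{a, b, d, e, f, g}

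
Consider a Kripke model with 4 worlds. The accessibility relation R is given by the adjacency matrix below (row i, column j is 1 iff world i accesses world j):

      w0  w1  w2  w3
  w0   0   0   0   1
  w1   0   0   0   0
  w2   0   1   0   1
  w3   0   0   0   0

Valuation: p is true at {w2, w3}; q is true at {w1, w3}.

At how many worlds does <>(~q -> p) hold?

2

w0: successors {w3}; ~q -> p there: w3:T. ✓
w1: no successors, so <>(~q -> p) fails. ✗
w2: successors {w1, w3}; ~q -> p there: w1:T, w3:T. ✓
w3: no successors, so <>(~q -> p) fails. ✗
Satisfying worlds: {w0, w2}.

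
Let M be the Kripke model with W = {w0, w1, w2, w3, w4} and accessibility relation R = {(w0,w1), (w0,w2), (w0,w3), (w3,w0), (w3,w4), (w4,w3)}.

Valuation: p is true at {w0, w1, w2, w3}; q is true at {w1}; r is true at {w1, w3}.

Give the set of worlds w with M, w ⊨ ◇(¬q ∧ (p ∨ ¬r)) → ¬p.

{w1, w2, w4}

w0: ◇(¬q ∧ (p ∨ ¬r)) is T, ¬p is F. ✗
w1: ◇(¬q ∧ (p ∨ ¬r)) is F, ¬p is F. ✓
w2: ◇(¬q ∧ (p ∨ ¬r)) is F, ¬p is F. ✓
w3: ◇(¬q ∧ (p ∨ ¬r)) is T, ¬p is F. ✗
w4: ◇(¬q ∧ (p ∨ ¬r)) is T, ¬p is T. ✓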